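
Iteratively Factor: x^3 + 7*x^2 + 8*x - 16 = (x + 4)*(x^2 + 3*x - 4) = (x + 4)^2*(x - 1)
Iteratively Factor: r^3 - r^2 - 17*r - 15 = (r + 1)*(r^2 - 2*r - 15) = (r - 5)*(r + 1)*(r + 3)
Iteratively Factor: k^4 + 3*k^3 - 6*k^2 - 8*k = (k + 4)*(k^3 - k^2 - 2*k) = (k - 2)*(k + 4)*(k^2 + k) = k*(k - 2)*(k + 4)*(k + 1)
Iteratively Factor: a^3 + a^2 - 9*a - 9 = (a + 1)*(a^2 - 9) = (a + 1)*(a + 3)*(a - 3)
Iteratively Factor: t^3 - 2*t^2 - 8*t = (t - 4)*(t^2 + 2*t) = t*(t - 4)*(t + 2)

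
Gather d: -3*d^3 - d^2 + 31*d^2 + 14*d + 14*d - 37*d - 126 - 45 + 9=-3*d^3 + 30*d^2 - 9*d - 162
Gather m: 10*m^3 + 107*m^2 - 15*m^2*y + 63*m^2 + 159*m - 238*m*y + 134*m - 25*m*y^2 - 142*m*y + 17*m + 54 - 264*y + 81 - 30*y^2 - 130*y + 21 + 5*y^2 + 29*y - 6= 10*m^3 + m^2*(170 - 15*y) + m*(-25*y^2 - 380*y + 310) - 25*y^2 - 365*y + 150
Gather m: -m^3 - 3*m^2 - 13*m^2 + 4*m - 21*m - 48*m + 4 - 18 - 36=-m^3 - 16*m^2 - 65*m - 50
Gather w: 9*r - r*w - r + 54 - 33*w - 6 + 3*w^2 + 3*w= 8*r + 3*w^2 + w*(-r - 30) + 48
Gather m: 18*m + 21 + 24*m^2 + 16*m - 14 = 24*m^2 + 34*m + 7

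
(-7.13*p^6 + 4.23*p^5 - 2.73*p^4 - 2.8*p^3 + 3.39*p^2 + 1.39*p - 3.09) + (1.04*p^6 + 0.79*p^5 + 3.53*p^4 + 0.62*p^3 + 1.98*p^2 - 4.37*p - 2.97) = -6.09*p^6 + 5.02*p^5 + 0.8*p^4 - 2.18*p^3 + 5.37*p^2 - 2.98*p - 6.06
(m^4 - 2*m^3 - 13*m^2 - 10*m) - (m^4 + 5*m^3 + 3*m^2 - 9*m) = -7*m^3 - 16*m^2 - m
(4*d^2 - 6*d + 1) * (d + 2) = 4*d^3 + 2*d^2 - 11*d + 2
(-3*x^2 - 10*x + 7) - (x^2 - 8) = -4*x^2 - 10*x + 15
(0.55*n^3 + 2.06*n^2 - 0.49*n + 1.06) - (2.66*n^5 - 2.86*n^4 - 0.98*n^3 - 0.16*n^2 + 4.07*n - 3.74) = -2.66*n^5 + 2.86*n^4 + 1.53*n^3 + 2.22*n^2 - 4.56*n + 4.8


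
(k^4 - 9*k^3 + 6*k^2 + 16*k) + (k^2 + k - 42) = k^4 - 9*k^3 + 7*k^2 + 17*k - 42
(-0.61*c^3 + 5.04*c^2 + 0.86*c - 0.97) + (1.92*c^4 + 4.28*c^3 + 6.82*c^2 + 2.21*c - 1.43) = 1.92*c^4 + 3.67*c^3 + 11.86*c^2 + 3.07*c - 2.4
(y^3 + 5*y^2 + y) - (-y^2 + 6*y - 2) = y^3 + 6*y^2 - 5*y + 2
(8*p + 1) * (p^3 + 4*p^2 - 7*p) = 8*p^4 + 33*p^3 - 52*p^2 - 7*p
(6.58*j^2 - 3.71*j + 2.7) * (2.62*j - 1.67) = 17.2396*j^3 - 20.7088*j^2 + 13.2697*j - 4.509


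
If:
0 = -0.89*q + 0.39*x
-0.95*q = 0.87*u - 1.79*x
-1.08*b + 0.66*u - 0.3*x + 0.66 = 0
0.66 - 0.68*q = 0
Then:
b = 2.13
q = 0.97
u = 3.50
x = 2.21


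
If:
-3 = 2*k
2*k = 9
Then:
No Solution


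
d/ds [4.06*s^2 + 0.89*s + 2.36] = 8.12*s + 0.89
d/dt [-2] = 0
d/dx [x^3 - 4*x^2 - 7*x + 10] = 3*x^2 - 8*x - 7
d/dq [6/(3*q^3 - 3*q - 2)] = 18*(1 - 3*q^2)/(-3*q^3 + 3*q + 2)^2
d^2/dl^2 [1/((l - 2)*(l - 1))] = 2*((l - 2)^2 + (l - 2)*(l - 1) + (l - 1)^2)/((l - 2)^3*(l - 1)^3)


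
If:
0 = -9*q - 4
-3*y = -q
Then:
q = -4/9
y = -4/27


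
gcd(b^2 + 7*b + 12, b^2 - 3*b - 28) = b + 4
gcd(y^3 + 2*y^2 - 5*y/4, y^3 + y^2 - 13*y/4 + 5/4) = y^2 + 2*y - 5/4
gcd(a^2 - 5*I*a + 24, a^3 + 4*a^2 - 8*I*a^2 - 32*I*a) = a - 8*I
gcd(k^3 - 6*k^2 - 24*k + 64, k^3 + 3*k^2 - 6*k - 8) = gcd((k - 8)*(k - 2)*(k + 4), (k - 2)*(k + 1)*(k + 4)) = k^2 + 2*k - 8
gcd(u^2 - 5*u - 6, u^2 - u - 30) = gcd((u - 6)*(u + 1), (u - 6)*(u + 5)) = u - 6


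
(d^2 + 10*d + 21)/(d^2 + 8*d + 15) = (d + 7)/(d + 5)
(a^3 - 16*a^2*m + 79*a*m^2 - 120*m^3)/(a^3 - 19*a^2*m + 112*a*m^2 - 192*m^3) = (a - 5*m)/(a - 8*m)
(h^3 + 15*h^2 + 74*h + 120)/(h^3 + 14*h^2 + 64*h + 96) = (h + 5)/(h + 4)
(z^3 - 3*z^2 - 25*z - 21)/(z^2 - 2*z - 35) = (z^2 + 4*z + 3)/(z + 5)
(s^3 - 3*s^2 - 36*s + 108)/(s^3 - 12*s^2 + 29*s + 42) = (s^2 + 3*s - 18)/(s^2 - 6*s - 7)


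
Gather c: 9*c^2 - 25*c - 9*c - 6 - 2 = 9*c^2 - 34*c - 8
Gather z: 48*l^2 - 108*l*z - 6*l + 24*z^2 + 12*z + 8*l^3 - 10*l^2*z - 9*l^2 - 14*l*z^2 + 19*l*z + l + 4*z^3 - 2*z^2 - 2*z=8*l^3 + 39*l^2 - 5*l + 4*z^3 + z^2*(22 - 14*l) + z*(-10*l^2 - 89*l + 10)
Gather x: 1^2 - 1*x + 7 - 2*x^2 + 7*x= -2*x^2 + 6*x + 8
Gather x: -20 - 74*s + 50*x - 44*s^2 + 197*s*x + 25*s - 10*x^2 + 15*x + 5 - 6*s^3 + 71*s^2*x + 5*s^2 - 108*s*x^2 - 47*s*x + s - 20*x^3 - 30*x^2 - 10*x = -6*s^3 - 39*s^2 - 48*s - 20*x^3 + x^2*(-108*s - 40) + x*(71*s^2 + 150*s + 55) - 15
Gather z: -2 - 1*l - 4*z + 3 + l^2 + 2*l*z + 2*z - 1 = l^2 - l + z*(2*l - 2)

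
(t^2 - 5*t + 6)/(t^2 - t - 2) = (t - 3)/(t + 1)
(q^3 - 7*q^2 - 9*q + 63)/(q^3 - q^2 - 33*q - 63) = (q - 3)/(q + 3)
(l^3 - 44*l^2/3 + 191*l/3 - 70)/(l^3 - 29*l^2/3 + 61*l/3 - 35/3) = (l - 6)/(l - 1)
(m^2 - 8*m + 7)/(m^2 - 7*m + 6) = (m - 7)/(m - 6)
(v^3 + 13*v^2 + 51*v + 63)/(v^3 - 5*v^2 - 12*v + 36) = (v^2 + 10*v + 21)/(v^2 - 8*v + 12)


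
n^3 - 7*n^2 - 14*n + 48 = (n - 8)*(n - 2)*(n + 3)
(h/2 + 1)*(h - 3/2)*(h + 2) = h^3/2 + 5*h^2/4 - h - 3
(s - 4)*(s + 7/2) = s^2 - s/2 - 14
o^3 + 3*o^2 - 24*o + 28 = (o - 2)^2*(o + 7)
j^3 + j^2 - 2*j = j*(j - 1)*(j + 2)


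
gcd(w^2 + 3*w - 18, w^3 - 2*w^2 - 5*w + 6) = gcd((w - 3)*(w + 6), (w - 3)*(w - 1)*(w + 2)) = w - 3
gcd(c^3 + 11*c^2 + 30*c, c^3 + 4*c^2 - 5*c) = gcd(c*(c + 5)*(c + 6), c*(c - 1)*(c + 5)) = c^2 + 5*c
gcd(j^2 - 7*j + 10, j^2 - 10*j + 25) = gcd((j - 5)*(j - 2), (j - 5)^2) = j - 5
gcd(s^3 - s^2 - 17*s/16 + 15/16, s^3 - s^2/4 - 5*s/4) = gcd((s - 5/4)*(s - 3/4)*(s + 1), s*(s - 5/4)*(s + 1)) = s^2 - s/4 - 5/4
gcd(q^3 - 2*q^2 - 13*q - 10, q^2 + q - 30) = q - 5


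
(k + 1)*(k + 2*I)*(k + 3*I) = k^3 + k^2 + 5*I*k^2 - 6*k + 5*I*k - 6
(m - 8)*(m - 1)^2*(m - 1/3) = m^4 - 31*m^3/3 + 61*m^2/3 - 41*m/3 + 8/3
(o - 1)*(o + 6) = o^2 + 5*o - 6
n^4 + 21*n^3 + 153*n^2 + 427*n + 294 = (n + 1)*(n + 6)*(n + 7)^2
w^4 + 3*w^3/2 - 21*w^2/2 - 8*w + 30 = (w - 2)^2*(w + 5/2)*(w + 3)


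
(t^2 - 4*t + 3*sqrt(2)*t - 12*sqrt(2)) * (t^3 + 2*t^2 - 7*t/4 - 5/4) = t^5 - 2*t^4 + 3*sqrt(2)*t^4 - 39*t^3/4 - 6*sqrt(2)*t^3 - 117*sqrt(2)*t^2/4 + 23*t^2/4 + 5*t + 69*sqrt(2)*t/4 + 15*sqrt(2)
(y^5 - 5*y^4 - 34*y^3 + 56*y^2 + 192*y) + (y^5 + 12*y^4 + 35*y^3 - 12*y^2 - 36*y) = 2*y^5 + 7*y^4 + y^3 + 44*y^2 + 156*y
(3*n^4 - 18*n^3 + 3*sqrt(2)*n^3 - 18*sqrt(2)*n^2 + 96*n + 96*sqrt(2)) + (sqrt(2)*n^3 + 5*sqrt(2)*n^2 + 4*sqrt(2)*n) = 3*n^4 - 18*n^3 + 4*sqrt(2)*n^3 - 13*sqrt(2)*n^2 + 4*sqrt(2)*n + 96*n + 96*sqrt(2)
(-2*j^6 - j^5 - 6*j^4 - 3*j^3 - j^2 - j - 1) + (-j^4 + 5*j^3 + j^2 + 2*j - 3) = -2*j^6 - j^5 - 7*j^4 + 2*j^3 + j - 4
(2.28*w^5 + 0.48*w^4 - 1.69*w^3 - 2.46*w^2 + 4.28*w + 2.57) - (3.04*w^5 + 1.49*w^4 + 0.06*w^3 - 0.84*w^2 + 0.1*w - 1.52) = -0.76*w^5 - 1.01*w^4 - 1.75*w^3 - 1.62*w^2 + 4.18*w + 4.09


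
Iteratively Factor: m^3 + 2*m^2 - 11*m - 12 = (m - 3)*(m^2 + 5*m + 4) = (m - 3)*(m + 4)*(m + 1)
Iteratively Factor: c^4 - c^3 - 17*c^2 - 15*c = (c + 3)*(c^3 - 4*c^2 - 5*c) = c*(c + 3)*(c^2 - 4*c - 5) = c*(c - 5)*(c + 3)*(c + 1)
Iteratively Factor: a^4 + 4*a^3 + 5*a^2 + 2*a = (a)*(a^3 + 4*a^2 + 5*a + 2) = a*(a + 2)*(a^2 + 2*a + 1) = a*(a + 1)*(a + 2)*(a + 1)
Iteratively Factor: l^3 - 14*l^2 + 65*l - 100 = (l - 4)*(l^2 - 10*l + 25) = (l - 5)*(l - 4)*(l - 5)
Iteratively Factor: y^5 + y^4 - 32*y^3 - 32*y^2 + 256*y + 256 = (y + 4)*(y^4 - 3*y^3 - 20*y^2 + 48*y + 64) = (y - 4)*(y + 4)*(y^3 + y^2 - 16*y - 16) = (y - 4)*(y + 4)^2*(y^2 - 3*y - 4) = (y - 4)^2*(y + 4)^2*(y + 1)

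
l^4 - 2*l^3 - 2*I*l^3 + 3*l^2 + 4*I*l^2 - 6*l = l*(l - 2)*(l - 3*I)*(l + I)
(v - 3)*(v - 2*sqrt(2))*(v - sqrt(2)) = v^3 - 3*sqrt(2)*v^2 - 3*v^2 + 4*v + 9*sqrt(2)*v - 12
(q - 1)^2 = q^2 - 2*q + 1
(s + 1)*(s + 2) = s^2 + 3*s + 2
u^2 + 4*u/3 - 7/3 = (u - 1)*(u + 7/3)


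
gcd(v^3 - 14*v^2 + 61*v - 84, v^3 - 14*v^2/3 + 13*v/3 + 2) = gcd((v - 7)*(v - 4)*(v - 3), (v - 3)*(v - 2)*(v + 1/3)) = v - 3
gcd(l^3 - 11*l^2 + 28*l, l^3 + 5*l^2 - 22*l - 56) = l - 4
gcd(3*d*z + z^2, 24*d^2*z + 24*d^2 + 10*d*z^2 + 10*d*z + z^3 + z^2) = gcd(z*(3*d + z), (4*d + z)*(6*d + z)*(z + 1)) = 1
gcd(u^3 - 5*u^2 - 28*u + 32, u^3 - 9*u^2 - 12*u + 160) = u^2 - 4*u - 32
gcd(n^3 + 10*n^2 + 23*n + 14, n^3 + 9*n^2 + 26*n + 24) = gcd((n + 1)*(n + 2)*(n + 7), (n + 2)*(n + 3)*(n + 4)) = n + 2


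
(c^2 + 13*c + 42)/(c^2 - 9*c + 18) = (c^2 + 13*c + 42)/(c^2 - 9*c + 18)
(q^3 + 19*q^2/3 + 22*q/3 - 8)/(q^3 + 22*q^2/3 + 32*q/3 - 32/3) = (q + 3)/(q + 4)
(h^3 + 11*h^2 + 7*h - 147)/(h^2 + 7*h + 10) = (h^3 + 11*h^2 + 7*h - 147)/(h^2 + 7*h + 10)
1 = 1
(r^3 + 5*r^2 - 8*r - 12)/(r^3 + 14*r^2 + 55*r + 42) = (r - 2)/(r + 7)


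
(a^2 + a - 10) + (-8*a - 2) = a^2 - 7*a - 12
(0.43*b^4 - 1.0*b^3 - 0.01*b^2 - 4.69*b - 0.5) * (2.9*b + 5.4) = 1.247*b^5 - 0.578*b^4 - 5.429*b^3 - 13.655*b^2 - 26.776*b - 2.7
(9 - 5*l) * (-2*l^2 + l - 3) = 10*l^3 - 23*l^2 + 24*l - 27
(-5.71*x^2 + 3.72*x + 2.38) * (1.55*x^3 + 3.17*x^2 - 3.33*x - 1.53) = -8.8505*x^5 - 12.3347*x^4 + 34.4957*x^3 + 3.8933*x^2 - 13.617*x - 3.6414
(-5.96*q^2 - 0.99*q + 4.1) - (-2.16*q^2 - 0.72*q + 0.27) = -3.8*q^2 - 0.27*q + 3.83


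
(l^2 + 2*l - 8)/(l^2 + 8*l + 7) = (l^2 + 2*l - 8)/(l^2 + 8*l + 7)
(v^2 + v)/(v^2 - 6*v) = (v + 1)/(v - 6)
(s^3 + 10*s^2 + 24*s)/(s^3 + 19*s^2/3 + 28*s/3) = 3*(s + 6)/(3*s + 7)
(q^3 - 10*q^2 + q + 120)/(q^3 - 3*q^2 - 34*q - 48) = (q - 5)/(q + 2)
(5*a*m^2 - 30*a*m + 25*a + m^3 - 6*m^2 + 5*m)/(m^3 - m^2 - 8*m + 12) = (5*a*m^2 - 30*a*m + 25*a + m^3 - 6*m^2 + 5*m)/(m^3 - m^2 - 8*m + 12)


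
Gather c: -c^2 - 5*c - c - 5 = -c^2 - 6*c - 5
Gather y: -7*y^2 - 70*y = -7*y^2 - 70*y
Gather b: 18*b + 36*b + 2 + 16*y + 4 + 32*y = 54*b + 48*y + 6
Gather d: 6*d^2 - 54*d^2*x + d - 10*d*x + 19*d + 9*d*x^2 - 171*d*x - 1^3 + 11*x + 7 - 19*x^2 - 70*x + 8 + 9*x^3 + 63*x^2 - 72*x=d^2*(6 - 54*x) + d*(9*x^2 - 181*x + 20) + 9*x^3 + 44*x^2 - 131*x + 14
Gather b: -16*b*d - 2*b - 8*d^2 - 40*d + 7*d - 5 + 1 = b*(-16*d - 2) - 8*d^2 - 33*d - 4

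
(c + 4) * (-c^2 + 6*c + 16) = -c^3 + 2*c^2 + 40*c + 64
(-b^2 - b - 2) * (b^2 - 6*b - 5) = -b^4 + 5*b^3 + 9*b^2 + 17*b + 10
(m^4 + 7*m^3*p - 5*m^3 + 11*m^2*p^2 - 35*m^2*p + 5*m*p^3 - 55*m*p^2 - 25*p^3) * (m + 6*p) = m^5 + 13*m^4*p - 5*m^4 + 53*m^3*p^2 - 65*m^3*p + 71*m^2*p^3 - 265*m^2*p^2 + 30*m*p^4 - 355*m*p^3 - 150*p^4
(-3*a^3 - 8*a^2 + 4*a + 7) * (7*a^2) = -21*a^5 - 56*a^4 + 28*a^3 + 49*a^2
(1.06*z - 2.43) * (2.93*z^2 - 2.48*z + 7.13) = 3.1058*z^3 - 9.7487*z^2 + 13.5842*z - 17.3259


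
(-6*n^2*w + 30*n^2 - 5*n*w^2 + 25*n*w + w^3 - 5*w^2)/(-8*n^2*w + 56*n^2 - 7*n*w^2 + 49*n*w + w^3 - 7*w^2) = (-6*n*w + 30*n + w^2 - 5*w)/(-8*n*w + 56*n + w^2 - 7*w)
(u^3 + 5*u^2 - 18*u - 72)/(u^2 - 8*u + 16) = (u^2 + 9*u + 18)/(u - 4)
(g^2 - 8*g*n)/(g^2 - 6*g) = (g - 8*n)/(g - 6)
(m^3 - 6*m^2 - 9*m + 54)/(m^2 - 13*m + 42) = (m^2 - 9)/(m - 7)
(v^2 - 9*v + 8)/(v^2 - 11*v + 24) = (v - 1)/(v - 3)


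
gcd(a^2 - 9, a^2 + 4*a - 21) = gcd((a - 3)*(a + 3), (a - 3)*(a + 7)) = a - 3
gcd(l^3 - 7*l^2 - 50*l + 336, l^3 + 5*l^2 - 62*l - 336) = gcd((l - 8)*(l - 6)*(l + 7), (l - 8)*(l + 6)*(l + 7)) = l^2 - l - 56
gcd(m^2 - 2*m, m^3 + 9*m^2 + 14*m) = m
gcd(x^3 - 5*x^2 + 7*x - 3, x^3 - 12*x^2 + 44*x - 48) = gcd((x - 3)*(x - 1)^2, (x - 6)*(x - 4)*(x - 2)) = 1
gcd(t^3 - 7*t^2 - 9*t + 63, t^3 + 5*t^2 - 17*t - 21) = t - 3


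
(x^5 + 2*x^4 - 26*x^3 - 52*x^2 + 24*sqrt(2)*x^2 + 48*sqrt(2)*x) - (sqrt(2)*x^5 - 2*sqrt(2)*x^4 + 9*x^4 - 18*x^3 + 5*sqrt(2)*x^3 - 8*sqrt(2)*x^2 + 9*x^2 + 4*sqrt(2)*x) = -sqrt(2)*x^5 + x^5 - 7*x^4 + 2*sqrt(2)*x^4 - 8*x^3 - 5*sqrt(2)*x^3 - 61*x^2 + 32*sqrt(2)*x^2 + 44*sqrt(2)*x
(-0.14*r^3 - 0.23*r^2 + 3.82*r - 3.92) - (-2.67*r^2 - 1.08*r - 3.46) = -0.14*r^3 + 2.44*r^2 + 4.9*r - 0.46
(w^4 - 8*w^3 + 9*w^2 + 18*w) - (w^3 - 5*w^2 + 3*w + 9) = w^4 - 9*w^3 + 14*w^2 + 15*w - 9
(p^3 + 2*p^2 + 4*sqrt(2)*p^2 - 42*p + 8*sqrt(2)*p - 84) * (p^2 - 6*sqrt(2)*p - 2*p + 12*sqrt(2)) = p^5 - 2*sqrt(2)*p^4 - 94*p^3 + 260*sqrt(2)*p^2 + 360*p - 1008*sqrt(2)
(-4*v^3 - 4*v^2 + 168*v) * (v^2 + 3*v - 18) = -4*v^5 - 16*v^4 + 228*v^3 + 576*v^2 - 3024*v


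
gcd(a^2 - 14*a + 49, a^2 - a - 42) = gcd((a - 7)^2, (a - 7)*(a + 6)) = a - 7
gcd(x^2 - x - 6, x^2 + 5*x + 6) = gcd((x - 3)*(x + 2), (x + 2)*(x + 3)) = x + 2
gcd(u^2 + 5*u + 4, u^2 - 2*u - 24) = u + 4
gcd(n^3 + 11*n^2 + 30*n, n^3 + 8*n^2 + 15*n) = n^2 + 5*n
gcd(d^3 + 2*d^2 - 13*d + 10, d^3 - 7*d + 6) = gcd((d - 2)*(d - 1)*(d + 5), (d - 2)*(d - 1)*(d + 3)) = d^2 - 3*d + 2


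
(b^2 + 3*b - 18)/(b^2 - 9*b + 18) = (b + 6)/(b - 6)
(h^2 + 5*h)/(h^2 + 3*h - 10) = h/(h - 2)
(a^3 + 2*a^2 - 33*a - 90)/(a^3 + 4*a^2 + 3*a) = (a^2 - a - 30)/(a*(a + 1))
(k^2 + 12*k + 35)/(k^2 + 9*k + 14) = (k + 5)/(k + 2)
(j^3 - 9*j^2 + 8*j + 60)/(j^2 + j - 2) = (j^2 - 11*j + 30)/(j - 1)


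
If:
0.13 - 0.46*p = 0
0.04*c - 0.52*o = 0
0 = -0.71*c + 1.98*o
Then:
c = 0.00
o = 0.00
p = 0.28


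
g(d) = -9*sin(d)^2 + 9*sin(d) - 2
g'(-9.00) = -14.96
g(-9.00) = -7.24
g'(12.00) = 15.74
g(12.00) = -9.42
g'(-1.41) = 4.29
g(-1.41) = -19.65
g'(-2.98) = -11.74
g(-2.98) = -3.68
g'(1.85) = 2.29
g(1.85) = -1.66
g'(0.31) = 3.34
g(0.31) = -0.09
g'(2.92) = -4.92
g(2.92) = -0.46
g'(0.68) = -1.80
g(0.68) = 0.10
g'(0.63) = -1.30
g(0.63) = 0.18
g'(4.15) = -12.92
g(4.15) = -16.06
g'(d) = -18*sin(d)*cos(d) + 9*cos(d)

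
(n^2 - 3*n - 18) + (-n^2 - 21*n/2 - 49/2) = -27*n/2 - 85/2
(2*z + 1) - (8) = 2*z - 7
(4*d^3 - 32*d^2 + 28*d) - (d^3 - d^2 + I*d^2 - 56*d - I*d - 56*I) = 3*d^3 - 31*d^2 - I*d^2 + 84*d + I*d + 56*I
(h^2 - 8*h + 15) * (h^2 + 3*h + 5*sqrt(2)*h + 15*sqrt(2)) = h^4 - 5*h^3 + 5*sqrt(2)*h^3 - 25*sqrt(2)*h^2 - 9*h^2 - 45*sqrt(2)*h + 45*h + 225*sqrt(2)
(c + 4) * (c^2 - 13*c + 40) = c^3 - 9*c^2 - 12*c + 160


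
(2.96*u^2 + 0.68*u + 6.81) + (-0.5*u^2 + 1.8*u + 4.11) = 2.46*u^2 + 2.48*u + 10.92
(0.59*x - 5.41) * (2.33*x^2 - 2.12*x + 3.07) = 1.3747*x^3 - 13.8561*x^2 + 13.2805*x - 16.6087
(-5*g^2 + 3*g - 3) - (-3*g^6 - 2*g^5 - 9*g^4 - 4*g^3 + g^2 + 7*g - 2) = 3*g^6 + 2*g^5 + 9*g^4 + 4*g^3 - 6*g^2 - 4*g - 1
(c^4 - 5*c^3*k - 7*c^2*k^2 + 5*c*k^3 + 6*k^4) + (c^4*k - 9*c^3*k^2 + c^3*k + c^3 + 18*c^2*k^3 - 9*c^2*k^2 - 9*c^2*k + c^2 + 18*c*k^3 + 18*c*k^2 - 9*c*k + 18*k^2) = c^4*k + c^4 - 9*c^3*k^2 - 4*c^3*k + c^3 + 18*c^2*k^3 - 16*c^2*k^2 - 9*c^2*k + c^2 + 23*c*k^3 + 18*c*k^2 - 9*c*k + 6*k^4 + 18*k^2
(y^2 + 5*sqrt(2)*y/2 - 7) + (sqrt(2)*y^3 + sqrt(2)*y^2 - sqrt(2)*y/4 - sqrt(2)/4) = sqrt(2)*y^3 + y^2 + sqrt(2)*y^2 + 9*sqrt(2)*y/4 - 7 - sqrt(2)/4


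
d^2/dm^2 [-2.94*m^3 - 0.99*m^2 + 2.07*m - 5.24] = -17.64*m - 1.98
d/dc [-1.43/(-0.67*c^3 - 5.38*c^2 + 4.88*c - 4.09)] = (-2.8743*c^2 - 15.3868*c + 6.9784)/(0.67*c^3 + 5.38*c^2 - 4.88*c + 4.09)^2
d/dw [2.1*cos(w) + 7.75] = -2.1*sin(w)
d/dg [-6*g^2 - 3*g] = -12*g - 3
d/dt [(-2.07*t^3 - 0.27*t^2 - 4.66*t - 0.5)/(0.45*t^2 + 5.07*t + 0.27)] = (-0.9315*t^4 - 20.9898*t^3 - 0.9486*t^2 + 0.304199999999998*t + 1.2768)/(0.2025*t^4 + 4.563*t^3 + 25.9479*t^2 + 2.7378*t + 0.0729)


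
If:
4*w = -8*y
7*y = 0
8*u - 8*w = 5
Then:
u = 5/8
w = 0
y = 0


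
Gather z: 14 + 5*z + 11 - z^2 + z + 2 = -z^2 + 6*z + 27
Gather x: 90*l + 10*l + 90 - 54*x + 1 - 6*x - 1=100*l - 60*x + 90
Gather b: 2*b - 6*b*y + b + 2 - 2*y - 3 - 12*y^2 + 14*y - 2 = b*(3 - 6*y) - 12*y^2 + 12*y - 3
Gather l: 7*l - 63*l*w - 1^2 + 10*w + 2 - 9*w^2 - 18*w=l*(7 - 63*w) - 9*w^2 - 8*w + 1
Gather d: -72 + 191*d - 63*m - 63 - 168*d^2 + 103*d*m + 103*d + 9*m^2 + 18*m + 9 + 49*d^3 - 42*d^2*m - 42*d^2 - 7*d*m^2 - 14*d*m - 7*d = 49*d^3 + d^2*(-42*m - 210) + d*(-7*m^2 + 89*m + 287) + 9*m^2 - 45*m - 126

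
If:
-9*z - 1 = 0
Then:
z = -1/9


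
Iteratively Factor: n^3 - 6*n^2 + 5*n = (n)*(n^2 - 6*n + 5) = n*(n - 1)*(n - 5)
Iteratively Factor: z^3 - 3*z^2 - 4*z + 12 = (z - 2)*(z^2 - z - 6) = (z - 2)*(z + 2)*(z - 3)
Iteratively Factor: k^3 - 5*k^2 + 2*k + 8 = (k + 1)*(k^2 - 6*k + 8) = (k - 4)*(k + 1)*(k - 2)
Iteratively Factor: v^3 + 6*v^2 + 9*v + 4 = (v + 1)*(v^2 + 5*v + 4) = (v + 1)*(v + 4)*(v + 1)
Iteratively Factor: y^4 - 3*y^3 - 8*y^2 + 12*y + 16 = (y + 1)*(y^3 - 4*y^2 - 4*y + 16) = (y + 1)*(y + 2)*(y^2 - 6*y + 8) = (y - 4)*(y + 1)*(y + 2)*(y - 2)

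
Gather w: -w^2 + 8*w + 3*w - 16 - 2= -w^2 + 11*w - 18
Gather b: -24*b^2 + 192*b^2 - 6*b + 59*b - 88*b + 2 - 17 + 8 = 168*b^2 - 35*b - 7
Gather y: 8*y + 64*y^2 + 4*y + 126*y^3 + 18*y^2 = 126*y^3 + 82*y^2 + 12*y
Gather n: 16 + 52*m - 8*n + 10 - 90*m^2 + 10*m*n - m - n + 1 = -90*m^2 + 51*m + n*(10*m - 9) + 27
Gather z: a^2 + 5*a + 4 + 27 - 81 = a^2 + 5*a - 50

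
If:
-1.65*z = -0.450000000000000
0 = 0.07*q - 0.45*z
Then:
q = 1.75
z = 0.27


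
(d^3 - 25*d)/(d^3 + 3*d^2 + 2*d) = (d^2 - 25)/(d^2 + 3*d + 2)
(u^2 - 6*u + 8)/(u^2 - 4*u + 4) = (u - 4)/(u - 2)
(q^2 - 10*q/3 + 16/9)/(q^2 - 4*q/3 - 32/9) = (3*q - 2)/(3*q + 4)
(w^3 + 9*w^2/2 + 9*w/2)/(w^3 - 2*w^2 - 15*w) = (w + 3/2)/(w - 5)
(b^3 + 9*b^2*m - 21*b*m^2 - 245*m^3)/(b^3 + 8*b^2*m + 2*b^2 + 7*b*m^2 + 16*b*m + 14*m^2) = (b^2 + 2*b*m - 35*m^2)/(b^2 + b*m + 2*b + 2*m)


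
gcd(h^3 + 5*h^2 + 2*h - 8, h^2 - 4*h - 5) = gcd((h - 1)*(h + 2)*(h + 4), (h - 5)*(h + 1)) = 1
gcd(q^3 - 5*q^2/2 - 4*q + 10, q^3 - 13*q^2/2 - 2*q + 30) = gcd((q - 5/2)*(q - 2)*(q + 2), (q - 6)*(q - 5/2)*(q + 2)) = q^2 - q/2 - 5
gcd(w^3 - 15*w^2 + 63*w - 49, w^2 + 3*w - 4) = w - 1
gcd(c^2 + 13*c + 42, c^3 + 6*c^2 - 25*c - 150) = c + 6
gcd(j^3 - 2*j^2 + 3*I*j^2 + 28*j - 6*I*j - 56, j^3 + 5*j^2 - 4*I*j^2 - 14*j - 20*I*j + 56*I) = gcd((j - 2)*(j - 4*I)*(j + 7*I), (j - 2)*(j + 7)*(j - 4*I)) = j^2 + j*(-2 - 4*I) + 8*I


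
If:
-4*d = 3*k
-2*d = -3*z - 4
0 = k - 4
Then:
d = -3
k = 4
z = -10/3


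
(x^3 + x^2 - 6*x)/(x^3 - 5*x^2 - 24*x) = (x - 2)/(x - 8)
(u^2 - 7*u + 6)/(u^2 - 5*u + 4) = (u - 6)/(u - 4)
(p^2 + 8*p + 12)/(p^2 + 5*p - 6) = (p + 2)/(p - 1)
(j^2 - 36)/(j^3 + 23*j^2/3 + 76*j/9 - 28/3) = 9*(j - 6)/(9*j^2 + 15*j - 14)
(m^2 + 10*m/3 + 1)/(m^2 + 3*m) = (m + 1/3)/m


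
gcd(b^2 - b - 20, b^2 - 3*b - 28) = b + 4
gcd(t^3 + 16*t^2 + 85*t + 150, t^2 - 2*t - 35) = t + 5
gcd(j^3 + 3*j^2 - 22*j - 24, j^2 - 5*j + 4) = j - 4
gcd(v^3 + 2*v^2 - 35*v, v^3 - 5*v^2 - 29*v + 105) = 1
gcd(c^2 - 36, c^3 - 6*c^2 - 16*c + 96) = c - 6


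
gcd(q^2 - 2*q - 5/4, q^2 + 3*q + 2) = 1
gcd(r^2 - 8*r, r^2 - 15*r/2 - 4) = r - 8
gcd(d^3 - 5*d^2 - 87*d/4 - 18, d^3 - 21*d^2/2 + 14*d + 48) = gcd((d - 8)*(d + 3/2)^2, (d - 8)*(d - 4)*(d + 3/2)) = d^2 - 13*d/2 - 12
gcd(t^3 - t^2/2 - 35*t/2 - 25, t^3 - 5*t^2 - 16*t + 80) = t - 5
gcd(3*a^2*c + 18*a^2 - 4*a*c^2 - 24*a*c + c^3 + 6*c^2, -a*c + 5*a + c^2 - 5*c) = a - c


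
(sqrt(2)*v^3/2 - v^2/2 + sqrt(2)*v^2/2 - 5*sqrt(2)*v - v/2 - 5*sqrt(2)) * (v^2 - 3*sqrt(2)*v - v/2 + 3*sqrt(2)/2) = sqrt(2)*v^5/2 - 7*v^4/2 + sqrt(2)*v^4/4 - 15*sqrt(2)*v^3/4 - 7*v^3/4 - 7*sqrt(2)*v^2/4 + 127*v^2/4 + 7*sqrt(2)*v/4 + 15*v - 15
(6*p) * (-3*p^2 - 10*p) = -18*p^3 - 60*p^2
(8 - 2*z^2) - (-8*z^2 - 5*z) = 6*z^2 + 5*z + 8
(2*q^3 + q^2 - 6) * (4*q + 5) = 8*q^4 + 14*q^3 + 5*q^2 - 24*q - 30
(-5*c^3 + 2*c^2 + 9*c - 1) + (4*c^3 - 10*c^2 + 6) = -c^3 - 8*c^2 + 9*c + 5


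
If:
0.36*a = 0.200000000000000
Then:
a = 0.56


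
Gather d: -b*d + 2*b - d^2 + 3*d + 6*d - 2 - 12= 2*b - d^2 + d*(9 - b) - 14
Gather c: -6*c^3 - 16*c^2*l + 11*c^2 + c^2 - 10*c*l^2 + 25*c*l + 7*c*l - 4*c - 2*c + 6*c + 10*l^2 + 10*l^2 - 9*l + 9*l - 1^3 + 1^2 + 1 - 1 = -6*c^3 + c^2*(12 - 16*l) + c*(-10*l^2 + 32*l) + 20*l^2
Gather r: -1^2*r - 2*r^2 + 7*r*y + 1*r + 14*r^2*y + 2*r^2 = 14*r^2*y + 7*r*y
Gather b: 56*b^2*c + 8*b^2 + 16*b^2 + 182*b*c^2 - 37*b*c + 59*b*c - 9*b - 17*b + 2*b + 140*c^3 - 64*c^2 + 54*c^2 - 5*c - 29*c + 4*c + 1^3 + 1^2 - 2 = b^2*(56*c + 24) + b*(182*c^2 + 22*c - 24) + 140*c^3 - 10*c^2 - 30*c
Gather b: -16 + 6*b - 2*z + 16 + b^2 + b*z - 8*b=b^2 + b*(z - 2) - 2*z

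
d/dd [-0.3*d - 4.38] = -0.300000000000000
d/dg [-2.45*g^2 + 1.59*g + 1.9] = 1.59 - 4.9*g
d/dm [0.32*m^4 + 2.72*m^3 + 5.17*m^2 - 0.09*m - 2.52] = 1.28*m^3 + 8.16*m^2 + 10.34*m - 0.09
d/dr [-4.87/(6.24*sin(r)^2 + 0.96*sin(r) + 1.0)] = (60.7776*sin(r) + 4.6752)*cos(r)/(6.24*sin(r)^2 + 0.96*sin(r) + 1.0)^2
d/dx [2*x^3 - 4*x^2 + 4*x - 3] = 6*x^2 - 8*x + 4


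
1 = 1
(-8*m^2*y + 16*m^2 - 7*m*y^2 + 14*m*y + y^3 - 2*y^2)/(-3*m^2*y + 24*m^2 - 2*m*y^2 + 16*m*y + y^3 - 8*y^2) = (-8*m*y + 16*m + y^2 - 2*y)/(-3*m*y + 24*m + y^2 - 8*y)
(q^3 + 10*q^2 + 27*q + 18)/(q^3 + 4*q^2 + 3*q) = (q + 6)/q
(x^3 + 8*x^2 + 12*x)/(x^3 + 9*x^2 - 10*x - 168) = x*(x + 2)/(x^2 + 3*x - 28)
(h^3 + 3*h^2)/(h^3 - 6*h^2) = (h + 3)/(h - 6)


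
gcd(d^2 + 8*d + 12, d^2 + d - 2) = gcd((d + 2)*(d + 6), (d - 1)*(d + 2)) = d + 2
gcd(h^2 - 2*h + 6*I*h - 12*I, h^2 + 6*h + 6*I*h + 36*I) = h + 6*I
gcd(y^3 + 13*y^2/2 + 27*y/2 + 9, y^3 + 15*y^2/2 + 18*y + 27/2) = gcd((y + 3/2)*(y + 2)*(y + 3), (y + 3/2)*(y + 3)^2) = y^2 + 9*y/2 + 9/2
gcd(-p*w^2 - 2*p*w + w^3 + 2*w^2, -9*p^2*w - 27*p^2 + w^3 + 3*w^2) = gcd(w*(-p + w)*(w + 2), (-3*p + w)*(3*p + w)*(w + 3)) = 1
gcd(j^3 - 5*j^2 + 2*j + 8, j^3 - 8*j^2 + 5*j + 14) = j^2 - j - 2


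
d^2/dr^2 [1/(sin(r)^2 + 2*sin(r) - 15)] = 2*(-2*sin(r)^4 - 3*sin(r)^3 - 29*sin(r)^2 - 9*sin(r) + 19)/(sin(r)^2 + 2*sin(r) - 15)^3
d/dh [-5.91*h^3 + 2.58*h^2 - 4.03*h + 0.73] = -17.73*h^2 + 5.16*h - 4.03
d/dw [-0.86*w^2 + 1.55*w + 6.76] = 1.55 - 1.72*w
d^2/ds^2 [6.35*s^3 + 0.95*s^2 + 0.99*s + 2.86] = 38.1*s + 1.9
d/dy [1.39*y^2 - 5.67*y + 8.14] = 2.78*y - 5.67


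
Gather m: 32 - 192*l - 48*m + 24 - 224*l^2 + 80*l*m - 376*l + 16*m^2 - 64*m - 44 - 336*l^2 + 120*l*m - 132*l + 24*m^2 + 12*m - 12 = -560*l^2 - 700*l + 40*m^2 + m*(200*l - 100)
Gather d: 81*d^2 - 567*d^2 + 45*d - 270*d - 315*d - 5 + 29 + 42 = -486*d^2 - 540*d + 66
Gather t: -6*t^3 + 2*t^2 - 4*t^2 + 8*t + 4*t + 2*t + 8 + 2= -6*t^3 - 2*t^2 + 14*t + 10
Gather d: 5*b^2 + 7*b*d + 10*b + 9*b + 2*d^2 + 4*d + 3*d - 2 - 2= 5*b^2 + 19*b + 2*d^2 + d*(7*b + 7) - 4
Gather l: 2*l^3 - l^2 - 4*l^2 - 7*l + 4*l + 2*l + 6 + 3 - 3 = 2*l^3 - 5*l^2 - l + 6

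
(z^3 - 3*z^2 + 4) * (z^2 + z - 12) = z^5 - 2*z^4 - 15*z^3 + 40*z^2 + 4*z - 48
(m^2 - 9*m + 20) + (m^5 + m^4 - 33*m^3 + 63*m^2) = m^5 + m^4 - 33*m^3 + 64*m^2 - 9*m + 20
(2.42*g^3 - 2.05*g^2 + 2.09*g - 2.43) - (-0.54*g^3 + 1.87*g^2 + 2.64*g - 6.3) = 2.96*g^3 - 3.92*g^2 - 0.55*g + 3.87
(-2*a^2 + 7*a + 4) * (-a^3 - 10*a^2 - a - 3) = 2*a^5 + 13*a^4 - 72*a^3 - 41*a^2 - 25*a - 12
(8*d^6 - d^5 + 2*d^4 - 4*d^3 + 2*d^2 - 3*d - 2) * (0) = 0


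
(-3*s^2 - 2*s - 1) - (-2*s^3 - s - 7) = 2*s^3 - 3*s^2 - s + 6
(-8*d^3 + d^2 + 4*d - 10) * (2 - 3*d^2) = 24*d^5 - 3*d^4 - 28*d^3 + 32*d^2 + 8*d - 20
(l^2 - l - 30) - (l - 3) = l^2 - 2*l - 27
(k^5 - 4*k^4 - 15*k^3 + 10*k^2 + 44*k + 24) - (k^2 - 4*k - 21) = k^5 - 4*k^4 - 15*k^3 + 9*k^2 + 48*k + 45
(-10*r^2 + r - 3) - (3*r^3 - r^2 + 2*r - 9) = -3*r^3 - 9*r^2 - r + 6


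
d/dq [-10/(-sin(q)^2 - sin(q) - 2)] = -10*(2*sin(q) + 1)*cos(q)/(sin(q)^2 + sin(q) + 2)^2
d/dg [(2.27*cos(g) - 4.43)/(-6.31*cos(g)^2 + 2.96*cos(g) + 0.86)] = (-14.3237*cos(g)^2 + 55.9066*cos(g) - 15.065)*sin(g)/(39.8161*cos(g)^4 - 37.3552*cos(g)^3 - 2.0916*cos(g)^2 + 5.0912*cos(g) + 0.7396)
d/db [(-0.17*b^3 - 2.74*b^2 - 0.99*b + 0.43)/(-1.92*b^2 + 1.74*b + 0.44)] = (0.3264*b^4 - 0.5916*b^3 - 6.8928*b^2 - 0.76*b - 1.1838)/(3.6864*b^4 - 6.6816*b^3 + 1.338*b^2 + 1.5312*b + 0.1936)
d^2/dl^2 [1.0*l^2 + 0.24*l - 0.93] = 2.00000000000000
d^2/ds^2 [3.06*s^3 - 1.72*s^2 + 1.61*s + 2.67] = 18.36*s - 3.44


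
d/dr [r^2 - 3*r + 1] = 2*r - 3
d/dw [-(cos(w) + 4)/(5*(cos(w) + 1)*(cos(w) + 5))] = (sin(w)^2 - 8*cos(w) - 20)*sin(w)/(5*(cos(w) + 1)^2*(cos(w) + 5)^2)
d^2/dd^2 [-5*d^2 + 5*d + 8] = -10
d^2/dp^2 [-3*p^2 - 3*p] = -6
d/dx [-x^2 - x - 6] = -2*x - 1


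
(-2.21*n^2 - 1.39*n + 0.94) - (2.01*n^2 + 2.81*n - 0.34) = -4.22*n^2 - 4.2*n + 1.28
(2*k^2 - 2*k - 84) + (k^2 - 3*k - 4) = 3*k^2 - 5*k - 88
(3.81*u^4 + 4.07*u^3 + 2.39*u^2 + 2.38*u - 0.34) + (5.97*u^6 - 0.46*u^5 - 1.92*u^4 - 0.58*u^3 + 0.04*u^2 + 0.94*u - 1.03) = 5.97*u^6 - 0.46*u^5 + 1.89*u^4 + 3.49*u^3 + 2.43*u^2 + 3.32*u - 1.37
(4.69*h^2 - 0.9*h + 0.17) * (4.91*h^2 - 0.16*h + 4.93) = 23.0279*h^4 - 5.1694*h^3 + 24.1004*h^2 - 4.4642*h + 0.8381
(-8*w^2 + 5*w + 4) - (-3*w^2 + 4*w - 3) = -5*w^2 + w + 7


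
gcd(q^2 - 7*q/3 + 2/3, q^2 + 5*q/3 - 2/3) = q - 1/3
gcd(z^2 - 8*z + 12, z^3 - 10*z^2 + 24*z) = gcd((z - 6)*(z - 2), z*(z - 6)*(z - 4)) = z - 6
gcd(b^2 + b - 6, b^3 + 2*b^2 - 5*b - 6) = b^2 + b - 6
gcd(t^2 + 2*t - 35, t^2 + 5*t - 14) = t + 7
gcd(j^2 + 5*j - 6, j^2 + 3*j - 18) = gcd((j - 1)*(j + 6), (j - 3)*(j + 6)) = j + 6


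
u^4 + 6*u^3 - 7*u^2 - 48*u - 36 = (u - 3)*(u + 1)*(u + 2)*(u + 6)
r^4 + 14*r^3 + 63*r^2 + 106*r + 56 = (r + 1)*(r + 2)*(r + 4)*(r + 7)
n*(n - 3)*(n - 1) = n^3 - 4*n^2 + 3*n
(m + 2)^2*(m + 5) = m^3 + 9*m^2 + 24*m + 20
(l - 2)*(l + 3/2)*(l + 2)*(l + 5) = l^4 + 13*l^3/2 + 7*l^2/2 - 26*l - 30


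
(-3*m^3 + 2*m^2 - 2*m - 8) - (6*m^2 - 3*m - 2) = -3*m^3 - 4*m^2 + m - 6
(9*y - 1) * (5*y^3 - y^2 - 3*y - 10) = 45*y^4 - 14*y^3 - 26*y^2 - 87*y + 10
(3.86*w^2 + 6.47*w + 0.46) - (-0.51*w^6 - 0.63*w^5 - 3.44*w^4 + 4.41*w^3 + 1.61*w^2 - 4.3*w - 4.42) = 0.51*w^6 + 0.63*w^5 + 3.44*w^4 - 4.41*w^3 + 2.25*w^2 + 10.77*w + 4.88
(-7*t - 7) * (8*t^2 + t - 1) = -56*t^3 - 63*t^2 + 7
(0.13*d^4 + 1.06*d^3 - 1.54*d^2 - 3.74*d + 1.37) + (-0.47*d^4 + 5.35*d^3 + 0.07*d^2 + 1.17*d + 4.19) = -0.34*d^4 + 6.41*d^3 - 1.47*d^2 - 2.57*d + 5.56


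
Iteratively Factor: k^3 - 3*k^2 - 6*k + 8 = (k - 1)*(k^2 - 2*k - 8) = (k - 1)*(k + 2)*(k - 4)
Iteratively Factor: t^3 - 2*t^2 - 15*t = (t - 5)*(t^2 + 3*t) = (t - 5)*(t + 3)*(t)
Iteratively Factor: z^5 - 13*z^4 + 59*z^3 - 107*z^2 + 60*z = (z - 5)*(z^4 - 8*z^3 + 19*z^2 - 12*z) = (z - 5)*(z - 3)*(z^3 - 5*z^2 + 4*z) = z*(z - 5)*(z - 3)*(z^2 - 5*z + 4) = z*(z - 5)*(z - 3)*(z - 1)*(z - 4)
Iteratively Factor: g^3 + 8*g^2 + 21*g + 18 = (g + 3)*(g^2 + 5*g + 6) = (g + 2)*(g + 3)*(g + 3)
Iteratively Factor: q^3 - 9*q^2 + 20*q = (q - 5)*(q^2 - 4*q) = q*(q - 5)*(q - 4)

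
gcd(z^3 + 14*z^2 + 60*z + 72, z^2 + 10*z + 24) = z + 6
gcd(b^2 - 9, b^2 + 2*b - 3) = b + 3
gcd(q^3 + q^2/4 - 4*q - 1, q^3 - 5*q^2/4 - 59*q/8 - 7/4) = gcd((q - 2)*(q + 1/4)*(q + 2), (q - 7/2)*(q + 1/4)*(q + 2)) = q^2 + 9*q/4 + 1/2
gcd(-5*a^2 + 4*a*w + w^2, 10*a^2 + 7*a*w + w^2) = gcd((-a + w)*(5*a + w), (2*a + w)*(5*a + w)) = 5*a + w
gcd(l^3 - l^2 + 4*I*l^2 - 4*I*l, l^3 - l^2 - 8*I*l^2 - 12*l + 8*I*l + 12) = l - 1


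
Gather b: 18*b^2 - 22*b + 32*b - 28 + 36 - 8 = 18*b^2 + 10*b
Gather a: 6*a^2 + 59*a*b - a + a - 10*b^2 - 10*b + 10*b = 6*a^2 + 59*a*b - 10*b^2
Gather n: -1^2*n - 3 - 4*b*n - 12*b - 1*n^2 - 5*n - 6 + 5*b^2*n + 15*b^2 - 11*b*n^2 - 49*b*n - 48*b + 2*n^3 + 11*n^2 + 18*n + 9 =15*b^2 - 60*b + 2*n^3 + n^2*(10 - 11*b) + n*(5*b^2 - 53*b + 12)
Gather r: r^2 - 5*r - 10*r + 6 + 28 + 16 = r^2 - 15*r + 50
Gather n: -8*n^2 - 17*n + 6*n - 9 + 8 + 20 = -8*n^2 - 11*n + 19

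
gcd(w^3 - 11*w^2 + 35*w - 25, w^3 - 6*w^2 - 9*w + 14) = w - 1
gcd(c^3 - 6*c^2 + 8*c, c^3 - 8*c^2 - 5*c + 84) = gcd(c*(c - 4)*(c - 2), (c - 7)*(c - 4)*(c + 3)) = c - 4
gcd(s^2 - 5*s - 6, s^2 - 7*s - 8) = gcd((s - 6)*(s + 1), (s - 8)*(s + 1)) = s + 1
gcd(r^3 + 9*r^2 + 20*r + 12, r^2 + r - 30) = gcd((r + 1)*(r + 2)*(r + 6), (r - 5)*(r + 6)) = r + 6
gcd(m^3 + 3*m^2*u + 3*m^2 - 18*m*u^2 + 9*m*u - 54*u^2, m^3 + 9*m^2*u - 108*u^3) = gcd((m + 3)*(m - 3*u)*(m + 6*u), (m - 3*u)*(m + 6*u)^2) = -m^2 - 3*m*u + 18*u^2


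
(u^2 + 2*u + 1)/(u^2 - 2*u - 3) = (u + 1)/(u - 3)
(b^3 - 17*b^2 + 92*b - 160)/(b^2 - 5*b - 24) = (b^2 - 9*b + 20)/(b + 3)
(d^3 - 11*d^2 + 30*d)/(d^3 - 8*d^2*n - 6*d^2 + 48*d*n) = (d - 5)/(d - 8*n)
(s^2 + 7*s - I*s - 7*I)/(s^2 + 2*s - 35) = (s - I)/(s - 5)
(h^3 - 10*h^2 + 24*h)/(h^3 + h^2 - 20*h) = (h - 6)/(h + 5)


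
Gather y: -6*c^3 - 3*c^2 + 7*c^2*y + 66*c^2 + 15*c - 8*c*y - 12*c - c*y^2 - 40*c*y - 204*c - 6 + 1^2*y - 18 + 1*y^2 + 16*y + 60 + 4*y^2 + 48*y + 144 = -6*c^3 + 63*c^2 - 201*c + y^2*(5 - c) + y*(7*c^2 - 48*c + 65) + 180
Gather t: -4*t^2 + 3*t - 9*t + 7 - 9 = -4*t^2 - 6*t - 2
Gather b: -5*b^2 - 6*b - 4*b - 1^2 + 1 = -5*b^2 - 10*b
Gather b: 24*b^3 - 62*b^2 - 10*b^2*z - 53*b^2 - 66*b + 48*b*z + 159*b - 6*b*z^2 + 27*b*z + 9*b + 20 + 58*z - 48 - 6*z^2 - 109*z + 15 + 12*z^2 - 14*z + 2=24*b^3 + b^2*(-10*z - 115) + b*(-6*z^2 + 75*z + 102) + 6*z^2 - 65*z - 11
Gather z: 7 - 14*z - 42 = -14*z - 35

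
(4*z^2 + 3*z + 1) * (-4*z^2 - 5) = -16*z^4 - 12*z^3 - 24*z^2 - 15*z - 5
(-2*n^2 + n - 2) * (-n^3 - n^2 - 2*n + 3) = 2*n^5 + n^4 + 5*n^3 - 6*n^2 + 7*n - 6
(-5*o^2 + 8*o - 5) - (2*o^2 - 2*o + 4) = -7*o^2 + 10*o - 9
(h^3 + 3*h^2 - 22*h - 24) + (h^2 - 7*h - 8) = h^3 + 4*h^2 - 29*h - 32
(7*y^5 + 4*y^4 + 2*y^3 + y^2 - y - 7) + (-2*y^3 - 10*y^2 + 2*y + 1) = 7*y^5 + 4*y^4 - 9*y^2 + y - 6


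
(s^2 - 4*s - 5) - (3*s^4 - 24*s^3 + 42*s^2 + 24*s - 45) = -3*s^4 + 24*s^3 - 41*s^2 - 28*s + 40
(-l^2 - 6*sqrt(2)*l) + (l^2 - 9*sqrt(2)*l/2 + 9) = -21*sqrt(2)*l/2 + 9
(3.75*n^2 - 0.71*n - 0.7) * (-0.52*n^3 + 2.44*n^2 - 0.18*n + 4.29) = -1.95*n^5 + 9.5192*n^4 - 2.0434*n^3 + 14.5073*n^2 - 2.9199*n - 3.003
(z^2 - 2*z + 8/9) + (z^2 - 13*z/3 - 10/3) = 2*z^2 - 19*z/3 - 22/9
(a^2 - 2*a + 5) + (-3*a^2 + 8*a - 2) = -2*a^2 + 6*a + 3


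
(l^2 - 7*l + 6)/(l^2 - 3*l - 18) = (l - 1)/(l + 3)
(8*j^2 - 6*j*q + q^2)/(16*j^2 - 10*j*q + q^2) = (-4*j + q)/(-8*j + q)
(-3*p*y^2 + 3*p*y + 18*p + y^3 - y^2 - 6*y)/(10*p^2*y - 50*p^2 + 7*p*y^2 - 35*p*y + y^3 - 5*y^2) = (-3*p*y^2 + 3*p*y + 18*p + y^3 - y^2 - 6*y)/(10*p^2*y - 50*p^2 + 7*p*y^2 - 35*p*y + y^3 - 5*y^2)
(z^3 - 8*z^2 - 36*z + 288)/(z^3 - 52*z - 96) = (z - 6)/(z + 2)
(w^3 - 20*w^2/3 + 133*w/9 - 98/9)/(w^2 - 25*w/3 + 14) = (3*w^2 - 13*w + 14)/(3*(w - 6))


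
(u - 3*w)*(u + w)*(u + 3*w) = u^3 + u^2*w - 9*u*w^2 - 9*w^3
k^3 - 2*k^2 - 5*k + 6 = (k - 3)*(k - 1)*(k + 2)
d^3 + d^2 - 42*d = d*(d - 6)*(d + 7)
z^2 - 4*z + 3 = (z - 3)*(z - 1)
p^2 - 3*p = p*(p - 3)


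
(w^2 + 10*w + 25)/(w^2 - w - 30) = (w + 5)/(w - 6)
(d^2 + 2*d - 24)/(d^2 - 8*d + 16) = (d + 6)/(d - 4)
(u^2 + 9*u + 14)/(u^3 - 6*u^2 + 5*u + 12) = (u^2 + 9*u + 14)/(u^3 - 6*u^2 + 5*u + 12)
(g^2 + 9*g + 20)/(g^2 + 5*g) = (g + 4)/g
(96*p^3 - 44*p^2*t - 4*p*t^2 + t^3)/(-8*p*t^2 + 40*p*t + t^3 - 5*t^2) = (-12*p^2 + 4*p*t + t^2)/(t*(t - 5))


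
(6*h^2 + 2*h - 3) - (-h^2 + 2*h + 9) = 7*h^2 - 12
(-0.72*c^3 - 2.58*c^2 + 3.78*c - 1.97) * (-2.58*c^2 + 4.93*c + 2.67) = 1.8576*c^5 + 3.1068*c^4 - 24.3942*c^3 + 16.8294*c^2 + 0.3805*c - 5.2599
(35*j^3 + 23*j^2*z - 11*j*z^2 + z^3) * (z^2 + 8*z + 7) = 35*j^3*z^2 + 280*j^3*z + 245*j^3 + 23*j^2*z^3 + 184*j^2*z^2 + 161*j^2*z - 11*j*z^4 - 88*j*z^3 - 77*j*z^2 + z^5 + 8*z^4 + 7*z^3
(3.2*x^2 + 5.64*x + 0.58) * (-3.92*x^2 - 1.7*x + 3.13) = -12.544*x^4 - 27.5488*x^3 - 1.8456*x^2 + 16.6672*x + 1.8154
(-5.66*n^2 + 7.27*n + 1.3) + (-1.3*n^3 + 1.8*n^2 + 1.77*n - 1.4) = -1.3*n^3 - 3.86*n^2 + 9.04*n - 0.0999999999999999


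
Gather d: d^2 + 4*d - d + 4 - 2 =d^2 + 3*d + 2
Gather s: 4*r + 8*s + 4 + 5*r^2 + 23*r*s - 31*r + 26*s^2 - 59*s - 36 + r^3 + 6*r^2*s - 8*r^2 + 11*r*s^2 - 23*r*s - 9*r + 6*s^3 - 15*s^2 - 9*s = r^3 - 3*r^2 - 36*r + 6*s^3 + s^2*(11*r + 11) + s*(6*r^2 - 60) - 32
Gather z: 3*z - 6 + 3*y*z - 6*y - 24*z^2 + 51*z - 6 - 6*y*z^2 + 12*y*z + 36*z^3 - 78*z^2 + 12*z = -6*y + 36*z^3 + z^2*(-6*y - 102) + z*(15*y + 66) - 12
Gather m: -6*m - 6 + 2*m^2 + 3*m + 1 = 2*m^2 - 3*m - 5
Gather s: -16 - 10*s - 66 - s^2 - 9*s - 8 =-s^2 - 19*s - 90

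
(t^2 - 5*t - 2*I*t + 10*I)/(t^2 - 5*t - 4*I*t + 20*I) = (t - 2*I)/(t - 4*I)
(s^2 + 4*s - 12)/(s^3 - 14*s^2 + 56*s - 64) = (s + 6)/(s^2 - 12*s + 32)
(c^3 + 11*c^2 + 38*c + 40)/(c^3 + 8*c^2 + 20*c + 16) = (c + 5)/(c + 2)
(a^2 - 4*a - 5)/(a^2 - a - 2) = (a - 5)/(a - 2)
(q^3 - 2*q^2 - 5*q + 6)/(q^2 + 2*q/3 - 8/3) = 3*(q^2 - 4*q + 3)/(3*q - 4)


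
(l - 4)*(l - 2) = l^2 - 6*l + 8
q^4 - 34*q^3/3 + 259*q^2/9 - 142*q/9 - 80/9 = (q - 8)*(q - 2)*(q - 5/3)*(q + 1/3)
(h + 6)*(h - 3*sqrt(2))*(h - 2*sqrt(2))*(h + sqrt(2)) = h^4 - 4*sqrt(2)*h^3 + 6*h^3 - 24*sqrt(2)*h^2 + 2*h^2 + 12*h + 12*sqrt(2)*h + 72*sqrt(2)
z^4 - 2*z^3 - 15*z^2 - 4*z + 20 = (z - 5)*(z - 1)*(z + 2)^2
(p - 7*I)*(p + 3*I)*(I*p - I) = I*p^3 + 4*p^2 - I*p^2 - 4*p + 21*I*p - 21*I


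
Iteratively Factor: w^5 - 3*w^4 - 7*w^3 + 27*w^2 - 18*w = (w)*(w^4 - 3*w^3 - 7*w^2 + 27*w - 18) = w*(w - 2)*(w^3 - w^2 - 9*w + 9) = w*(w - 3)*(w - 2)*(w^2 + 2*w - 3) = w*(w - 3)*(w - 2)*(w - 1)*(w + 3)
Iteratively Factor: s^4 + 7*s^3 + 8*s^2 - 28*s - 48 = (s + 4)*(s^3 + 3*s^2 - 4*s - 12) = (s - 2)*(s + 4)*(s^2 + 5*s + 6) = (s - 2)*(s + 3)*(s + 4)*(s + 2)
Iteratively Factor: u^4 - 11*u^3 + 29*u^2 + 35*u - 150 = (u + 2)*(u^3 - 13*u^2 + 55*u - 75) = (u - 3)*(u + 2)*(u^2 - 10*u + 25) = (u - 5)*(u - 3)*(u + 2)*(u - 5)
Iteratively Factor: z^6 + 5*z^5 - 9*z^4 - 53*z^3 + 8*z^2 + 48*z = (z - 3)*(z^5 + 8*z^4 + 15*z^3 - 8*z^2 - 16*z) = (z - 3)*(z - 1)*(z^4 + 9*z^3 + 24*z^2 + 16*z) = z*(z - 3)*(z - 1)*(z^3 + 9*z^2 + 24*z + 16) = z*(z - 3)*(z - 1)*(z + 1)*(z^2 + 8*z + 16) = z*(z - 3)*(z - 1)*(z + 1)*(z + 4)*(z + 4)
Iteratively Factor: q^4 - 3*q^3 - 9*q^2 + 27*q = (q)*(q^3 - 3*q^2 - 9*q + 27) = q*(q + 3)*(q^2 - 6*q + 9) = q*(q - 3)*(q + 3)*(q - 3)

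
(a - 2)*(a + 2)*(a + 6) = a^3 + 6*a^2 - 4*a - 24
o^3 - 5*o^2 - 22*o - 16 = (o - 8)*(o + 1)*(o + 2)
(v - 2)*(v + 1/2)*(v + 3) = v^3 + 3*v^2/2 - 11*v/2 - 3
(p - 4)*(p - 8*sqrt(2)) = p^2 - 8*sqrt(2)*p - 4*p + 32*sqrt(2)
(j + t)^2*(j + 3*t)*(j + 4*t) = j^4 + 9*j^3*t + 27*j^2*t^2 + 31*j*t^3 + 12*t^4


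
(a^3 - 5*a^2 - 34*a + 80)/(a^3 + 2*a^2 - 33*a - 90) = (a^2 - 10*a + 16)/(a^2 - 3*a - 18)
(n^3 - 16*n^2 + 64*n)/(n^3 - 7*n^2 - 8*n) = (n - 8)/(n + 1)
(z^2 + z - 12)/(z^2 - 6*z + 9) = (z + 4)/(z - 3)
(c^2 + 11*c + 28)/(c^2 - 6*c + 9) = (c^2 + 11*c + 28)/(c^2 - 6*c + 9)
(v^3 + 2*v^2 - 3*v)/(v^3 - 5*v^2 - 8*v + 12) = v*(v + 3)/(v^2 - 4*v - 12)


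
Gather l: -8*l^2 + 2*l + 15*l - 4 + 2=-8*l^2 + 17*l - 2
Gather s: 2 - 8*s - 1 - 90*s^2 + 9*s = -90*s^2 + s + 1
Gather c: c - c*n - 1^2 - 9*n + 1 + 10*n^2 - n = c*(1 - n) + 10*n^2 - 10*n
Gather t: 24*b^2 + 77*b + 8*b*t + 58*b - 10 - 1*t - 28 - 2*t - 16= 24*b^2 + 135*b + t*(8*b - 3) - 54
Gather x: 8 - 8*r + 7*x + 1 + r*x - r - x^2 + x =-9*r - x^2 + x*(r + 8) + 9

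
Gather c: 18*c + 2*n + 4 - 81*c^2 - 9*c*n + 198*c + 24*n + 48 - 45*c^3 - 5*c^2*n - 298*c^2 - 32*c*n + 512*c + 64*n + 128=-45*c^3 + c^2*(-5*n - 379) + c*(728 - 41*n) + 90*n + 180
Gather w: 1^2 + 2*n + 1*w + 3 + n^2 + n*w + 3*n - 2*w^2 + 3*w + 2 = n^2 + 5*n - 2*w^2 + w*(n + 4) + 6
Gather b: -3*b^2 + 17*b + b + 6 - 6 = -3*b^2 + 18*b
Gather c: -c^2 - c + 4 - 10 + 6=-c^2 - c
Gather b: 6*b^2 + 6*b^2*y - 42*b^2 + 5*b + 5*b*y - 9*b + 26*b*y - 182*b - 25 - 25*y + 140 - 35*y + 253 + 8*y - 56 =b^2*(6*y - 36) + b*(31*y - 186) - 52*y + 312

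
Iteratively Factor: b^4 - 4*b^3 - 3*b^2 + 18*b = (b)*(b^3 - 4*b^2 - 3*b + 18) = b*(b + 2)*(b^2 - 6*b + 9) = b*(b - 3)*(b + 2)*(b - 3)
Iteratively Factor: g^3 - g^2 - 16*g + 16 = (g + 4)*(g^2 - 5*g + 4) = (g - 4)*(g + 4)*(g - 1)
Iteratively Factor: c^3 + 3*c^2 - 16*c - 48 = (c + 3)*(c^2 - 16) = (c + 3)*(c + 4)*(c - 4)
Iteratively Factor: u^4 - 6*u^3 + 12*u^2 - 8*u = (u - 2)*(u^3 - 4*u^2 + 4*u) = (u - 2)^2*(u^2 - 2*u) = (u - 2)^3*(u)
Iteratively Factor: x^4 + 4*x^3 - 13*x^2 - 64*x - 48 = (x + 4)*(x^3 - 13*x - 12) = (x - 4)*(x + 4)*(x^2 + 4*x + 3) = (x - 4)*(x + 1)*(x + 4)*(x + 3)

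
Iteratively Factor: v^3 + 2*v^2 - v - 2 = (v + 2)*(v^2 - 1) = (v - 1)*(v + 2)*(v + 1)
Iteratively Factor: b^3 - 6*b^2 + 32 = (b - 4)*(b^2 - 2*b - 8) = (b - 4)^2*(b + 2)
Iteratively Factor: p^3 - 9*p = (p + 3)*(p^2 - 3*p) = p*(p + 3)*(p - 3)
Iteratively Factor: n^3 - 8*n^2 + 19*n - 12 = (n - 3)*(n^2 - 5*n + 4) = (n - 3)*(n - 1)*(n - 4)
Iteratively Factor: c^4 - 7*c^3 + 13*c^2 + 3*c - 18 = (c - 3)*(c^3 - 4*c^2 + c + 6) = (c - 3)*(c + 1)*(c^2 - 5*c + 6) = (c - 3)^2*(c + 1)*(c - 2)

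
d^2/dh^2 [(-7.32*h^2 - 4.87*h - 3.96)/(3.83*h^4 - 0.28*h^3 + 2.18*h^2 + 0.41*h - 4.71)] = (-644.258088*h^8 - 810.150708*h^7 - 957.128032*h^6 + 19.0759559999999*h^5 - 3709.336986*h^4 - 1642.3971*h^3 - 1341.308016*h^2 - 289.927116*h - 426.236466)/(56.181887*h^12 - 12.321876*h^11 + 96.835422*h^10 + 3.993803*h^9 - 154.791849*h^8 + 46.949964*h^7 - 226.271719*h^6 - 21.422526*h^5 + 192.087519*h^4 - 43.824511*h^3 + 142.708761*h^2 + 27.286443*h - 104.487111)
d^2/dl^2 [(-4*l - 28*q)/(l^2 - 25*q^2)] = 8*(-4*l^2*(l + 7*q) + (3*l + 7*q)*(l^2 - 25*q^2))/(l^2 - 25*q^2)^3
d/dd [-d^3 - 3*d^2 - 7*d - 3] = -3*d^2 - 6*d - 7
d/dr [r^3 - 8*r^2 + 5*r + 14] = 3*r^2 - 16*r + 5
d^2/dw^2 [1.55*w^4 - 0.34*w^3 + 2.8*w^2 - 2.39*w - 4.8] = 18.6*w^2 - 2.04*w + 5.6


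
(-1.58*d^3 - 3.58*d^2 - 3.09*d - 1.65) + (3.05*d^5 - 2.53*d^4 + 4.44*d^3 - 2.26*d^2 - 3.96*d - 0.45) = 3.05*d^5 - 2.53*d^4 + 2.86*d^3 - 5.84*d^2 - 7.05*d - 2.1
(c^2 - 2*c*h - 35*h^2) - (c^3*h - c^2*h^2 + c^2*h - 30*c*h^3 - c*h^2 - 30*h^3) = -c^3*h + c^2*h^2 - c^2*h + c^2 + 30*c*h^3 + c*h^2 - 2*c*h + 30*h^3 - 35*h^2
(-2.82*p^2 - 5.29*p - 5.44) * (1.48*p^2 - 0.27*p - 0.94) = -4.1736*p^4 - 7.0678*p^3 - 3.9721*p^2 + 6.4414*p + 5.1136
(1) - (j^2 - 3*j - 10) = -j^2 + 3*j + 11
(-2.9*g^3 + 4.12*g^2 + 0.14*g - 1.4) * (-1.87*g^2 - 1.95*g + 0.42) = 5.423*g^5 - 2.0494*g^4 - 9.5138*g^3 + 4.0754*g^2 + 2.7888*g - 0.588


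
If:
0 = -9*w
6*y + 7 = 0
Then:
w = 0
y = -7/6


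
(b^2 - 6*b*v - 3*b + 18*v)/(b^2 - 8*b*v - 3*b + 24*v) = (-b + 6*v)/(-b + 8*v)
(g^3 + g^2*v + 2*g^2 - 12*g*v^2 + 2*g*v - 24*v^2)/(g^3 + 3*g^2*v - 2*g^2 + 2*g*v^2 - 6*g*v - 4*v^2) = (g^3 + g^2*v + 2*g^2 - 12*g*v^2 + 2*g*v - 24*v^2)/(g^3 + 3*g^2*v - 2*g^2 + 2*g*v^2 - 6*g*v - 4*v^2)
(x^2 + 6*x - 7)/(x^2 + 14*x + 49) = (x - 1)/(x + 7)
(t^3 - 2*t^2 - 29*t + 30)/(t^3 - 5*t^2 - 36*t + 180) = (t^2 + 4*t - 5)/(t^2 + t - 30)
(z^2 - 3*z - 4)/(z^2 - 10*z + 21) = (z^2 - 3*z - 4)/(z^2 - 10*z + 21)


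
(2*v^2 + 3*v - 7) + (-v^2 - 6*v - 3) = v^2 - 3*v - 10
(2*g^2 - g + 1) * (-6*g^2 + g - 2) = -12*g^4 + 8*g^3 - 11*g^2 + 3*g - 2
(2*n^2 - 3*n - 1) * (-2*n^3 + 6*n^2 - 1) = -4*n^5 + 18*n^4 - 16*n^3 - 8*n^2 + 3*n + 1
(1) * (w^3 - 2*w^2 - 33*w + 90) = w^3 - 2*w^2 - 33*w + 90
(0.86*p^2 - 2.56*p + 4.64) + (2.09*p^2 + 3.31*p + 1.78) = 2.95*p^2 + 0.75*p + 6.42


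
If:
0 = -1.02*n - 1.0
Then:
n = -0.98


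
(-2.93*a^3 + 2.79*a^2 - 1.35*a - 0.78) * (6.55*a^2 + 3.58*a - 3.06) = -19.1915*a^5 + 7.7851*a^4 + 10.1115*a^3 - 18.4794*a^2 + 1.3386*a + 2.3868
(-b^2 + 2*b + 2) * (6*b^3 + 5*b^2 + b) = -6*b^5 + 7*b^4 + 21*b^3 + 12*b^2 + 2*b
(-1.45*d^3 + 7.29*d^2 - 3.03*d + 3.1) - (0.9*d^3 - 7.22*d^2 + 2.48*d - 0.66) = -2.35*d^3 + 14.51*d^2 - 5.51*d + 3.76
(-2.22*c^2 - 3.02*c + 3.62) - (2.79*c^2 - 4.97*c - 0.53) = -5.01*c^2 + 1.95*c + 4.15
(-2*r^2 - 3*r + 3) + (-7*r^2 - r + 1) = -9*r^2 - 4*r + 4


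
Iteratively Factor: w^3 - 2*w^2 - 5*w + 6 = (w + 2)*(w^2 - 4*w + 3) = (w - 3)*(w + 2)*(w - 1)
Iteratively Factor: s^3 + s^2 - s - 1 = (s + 1)*(s^2 - 1) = (s + 1)^2*(s - 1)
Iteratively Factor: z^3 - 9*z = (z - 3)*(z^2 + 3*z) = z*(z - 3)*(z + 3)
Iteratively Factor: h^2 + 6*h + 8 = (h + 2)*(h + 4)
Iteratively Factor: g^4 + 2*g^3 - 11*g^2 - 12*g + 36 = (g - 2)*(g^3 + 4*g^2 - 3*g - 18) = (g - 2)*(g + 3)*(g^2 + g - 6) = (g - 2)^2*(g + 3)*(g + 3)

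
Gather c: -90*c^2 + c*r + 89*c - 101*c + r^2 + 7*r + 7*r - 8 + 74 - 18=-90*c^2 + c*(r - 12) + r^2 + 14*r + 48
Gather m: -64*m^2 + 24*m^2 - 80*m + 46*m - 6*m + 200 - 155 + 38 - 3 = -40*m^2 - 40*m + 80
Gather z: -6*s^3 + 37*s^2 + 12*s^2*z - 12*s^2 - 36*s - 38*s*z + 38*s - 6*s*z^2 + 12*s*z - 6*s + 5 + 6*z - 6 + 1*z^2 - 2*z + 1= -6*s^3 + 25*s^2 - 4*s + z^2*(1 - 6*s) + z*(12*s^2 - 26*s + 4)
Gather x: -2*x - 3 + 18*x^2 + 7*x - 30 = 18*x^2 + 5*x - 33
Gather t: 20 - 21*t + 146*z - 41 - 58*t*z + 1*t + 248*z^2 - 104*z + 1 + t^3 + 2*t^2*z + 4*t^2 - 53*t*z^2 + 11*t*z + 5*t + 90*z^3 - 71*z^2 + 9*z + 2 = t^3 + t^2*(2*z + 4) + t*(-53*z^2 - 47*z - 15) + 90*z^3 + 177*z^2 + 51*z - 18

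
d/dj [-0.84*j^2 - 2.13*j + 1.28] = -1.68*j - 2.13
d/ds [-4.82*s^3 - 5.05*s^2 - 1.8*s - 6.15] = -14.46*s^2 - 10.1*s - 1.8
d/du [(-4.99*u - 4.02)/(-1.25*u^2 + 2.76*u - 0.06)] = (-6.2375*u^2 - 10.05*u + 11.3946)/(1.5625*u^4 - 6.9*u^3 + 7.7676*u^2 - 0.3312*u + 0.0036)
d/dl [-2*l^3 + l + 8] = 1 - 6*l^2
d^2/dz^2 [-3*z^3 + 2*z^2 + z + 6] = 4 - 18*z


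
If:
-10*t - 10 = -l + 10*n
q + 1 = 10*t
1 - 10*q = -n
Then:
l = 1010*t - 100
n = 100*t - 11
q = 10*t - 1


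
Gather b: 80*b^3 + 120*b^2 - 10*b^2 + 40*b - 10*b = 80*b^3 + 110*b^2 + 30*b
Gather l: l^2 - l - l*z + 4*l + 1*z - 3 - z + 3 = l^2 + l*(3 - z)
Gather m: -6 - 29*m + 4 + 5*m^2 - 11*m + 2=5*m^2 - 40*m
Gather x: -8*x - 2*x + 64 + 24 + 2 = 90 - 10*x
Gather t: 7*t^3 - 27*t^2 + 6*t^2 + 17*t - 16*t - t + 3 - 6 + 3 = 7*t^3 - 21*t^2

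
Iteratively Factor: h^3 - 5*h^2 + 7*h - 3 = (h - 1)*(h^2 - 4*h + 3) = (h - 1)^2*(h - 3)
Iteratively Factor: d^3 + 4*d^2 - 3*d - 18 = (d + 3)*(d^2 + d - 6) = (d + 3)^2*(d - 2)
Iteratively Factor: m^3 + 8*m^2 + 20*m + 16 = (m + 4)*(m^2 + 4*m + 4) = (m + 2)*(m + 4)*(m + 2)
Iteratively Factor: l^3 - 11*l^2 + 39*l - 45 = (l - 3)*(l^2 - 8*l + 15) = (l - 5)*(l - 3)*(l - 3)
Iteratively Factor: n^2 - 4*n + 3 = (n - 3)*(n - 1)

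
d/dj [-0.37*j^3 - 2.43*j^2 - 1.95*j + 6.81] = -1.11*j^2 - 4.86*j - 1.95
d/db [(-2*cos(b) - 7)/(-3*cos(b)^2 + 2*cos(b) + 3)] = 2*(3*cos(b)^2 + 21*cos(b) - 4)*sin(b)/(3*sin(b)^2 + 2*cos(b))^2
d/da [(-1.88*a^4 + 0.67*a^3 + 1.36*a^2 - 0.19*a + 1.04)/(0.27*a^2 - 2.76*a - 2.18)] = (-1.0152*a^5 + 15.7473*a^4 + 12.6952*a^3 - 8.0841*a^2 - 6.4912*a + 3.2846)/(0.0729*a^4 - 1.4904*a^3 + 6.4404*a^2 + 12.0336*a + 4.7524)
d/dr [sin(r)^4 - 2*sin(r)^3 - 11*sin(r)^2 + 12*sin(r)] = 2*(2*sin(r)^3 - 3*sin(r)^2 - 11*sin(r) + 6)*cos(r)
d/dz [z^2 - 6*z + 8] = 2*z - 6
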